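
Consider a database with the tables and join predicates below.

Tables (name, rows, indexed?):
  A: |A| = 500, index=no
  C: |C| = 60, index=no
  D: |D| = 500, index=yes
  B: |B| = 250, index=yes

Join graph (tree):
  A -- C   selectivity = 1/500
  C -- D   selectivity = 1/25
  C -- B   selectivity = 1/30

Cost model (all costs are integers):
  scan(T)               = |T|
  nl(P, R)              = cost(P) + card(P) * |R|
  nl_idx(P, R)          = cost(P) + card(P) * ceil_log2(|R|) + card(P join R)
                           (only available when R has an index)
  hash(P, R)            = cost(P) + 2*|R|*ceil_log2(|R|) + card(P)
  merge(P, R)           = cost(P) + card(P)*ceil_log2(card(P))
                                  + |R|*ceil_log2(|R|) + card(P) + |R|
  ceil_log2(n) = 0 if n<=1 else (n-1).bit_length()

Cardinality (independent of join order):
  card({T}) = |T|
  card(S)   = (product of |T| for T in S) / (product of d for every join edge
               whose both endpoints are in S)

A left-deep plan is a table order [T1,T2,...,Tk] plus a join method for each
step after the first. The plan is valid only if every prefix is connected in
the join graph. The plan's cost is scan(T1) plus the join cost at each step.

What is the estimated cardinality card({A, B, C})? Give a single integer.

Tables in S: A(500), B(250), C(60)
Edges inside S: A-C(d=500), C-B(d=30)
numerator = 500 * 250 * 60 = 7500000
denominator = 500 * 30 = 15000
card(S) = 7500000 / 15000 = 500

500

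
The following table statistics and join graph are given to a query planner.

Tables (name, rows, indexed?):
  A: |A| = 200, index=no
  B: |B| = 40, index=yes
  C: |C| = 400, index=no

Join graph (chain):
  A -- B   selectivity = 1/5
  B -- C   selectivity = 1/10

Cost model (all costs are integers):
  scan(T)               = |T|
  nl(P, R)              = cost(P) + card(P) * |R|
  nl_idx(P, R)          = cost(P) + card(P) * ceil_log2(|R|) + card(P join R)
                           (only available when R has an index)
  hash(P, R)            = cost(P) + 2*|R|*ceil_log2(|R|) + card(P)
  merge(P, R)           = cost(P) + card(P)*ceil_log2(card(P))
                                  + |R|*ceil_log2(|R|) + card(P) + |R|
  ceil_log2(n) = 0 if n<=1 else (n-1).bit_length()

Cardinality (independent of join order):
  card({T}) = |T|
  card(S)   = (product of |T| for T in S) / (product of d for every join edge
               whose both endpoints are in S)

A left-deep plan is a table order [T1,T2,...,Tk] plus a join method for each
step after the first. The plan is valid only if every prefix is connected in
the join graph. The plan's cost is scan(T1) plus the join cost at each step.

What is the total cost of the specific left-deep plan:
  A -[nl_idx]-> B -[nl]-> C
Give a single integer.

643000

step 1: scan A: cost=200, card=200
step 2: join B via nl_idx
    card(P join B) = 200*40/(5) = 1600
    cost = 200 + 200*6 + 1600 = 3000
step 3: join C via nl
    card(P join C) = 1600*400/(10) = 64000
    cost = 3000 + 1600*400 = 643000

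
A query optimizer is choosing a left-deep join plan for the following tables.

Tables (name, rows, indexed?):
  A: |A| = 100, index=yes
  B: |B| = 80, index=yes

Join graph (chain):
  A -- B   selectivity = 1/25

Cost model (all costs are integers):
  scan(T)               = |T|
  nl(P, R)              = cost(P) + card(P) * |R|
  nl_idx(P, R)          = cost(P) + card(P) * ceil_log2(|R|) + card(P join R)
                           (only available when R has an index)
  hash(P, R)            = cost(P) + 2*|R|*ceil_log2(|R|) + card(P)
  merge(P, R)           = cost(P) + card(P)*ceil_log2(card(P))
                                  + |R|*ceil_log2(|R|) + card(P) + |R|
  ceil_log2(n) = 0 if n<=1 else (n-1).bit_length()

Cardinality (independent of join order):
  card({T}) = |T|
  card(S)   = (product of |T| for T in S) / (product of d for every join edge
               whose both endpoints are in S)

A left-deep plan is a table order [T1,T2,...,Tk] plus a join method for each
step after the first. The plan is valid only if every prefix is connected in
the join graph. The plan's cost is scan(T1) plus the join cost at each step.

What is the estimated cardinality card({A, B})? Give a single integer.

Tables in S: A(100), B(80)
Edges inside S: A-B(d=25)
numerator = 100 * 80 = 8000
denominator = 25 = 25
card(S) = 8000 / 25 = 320

320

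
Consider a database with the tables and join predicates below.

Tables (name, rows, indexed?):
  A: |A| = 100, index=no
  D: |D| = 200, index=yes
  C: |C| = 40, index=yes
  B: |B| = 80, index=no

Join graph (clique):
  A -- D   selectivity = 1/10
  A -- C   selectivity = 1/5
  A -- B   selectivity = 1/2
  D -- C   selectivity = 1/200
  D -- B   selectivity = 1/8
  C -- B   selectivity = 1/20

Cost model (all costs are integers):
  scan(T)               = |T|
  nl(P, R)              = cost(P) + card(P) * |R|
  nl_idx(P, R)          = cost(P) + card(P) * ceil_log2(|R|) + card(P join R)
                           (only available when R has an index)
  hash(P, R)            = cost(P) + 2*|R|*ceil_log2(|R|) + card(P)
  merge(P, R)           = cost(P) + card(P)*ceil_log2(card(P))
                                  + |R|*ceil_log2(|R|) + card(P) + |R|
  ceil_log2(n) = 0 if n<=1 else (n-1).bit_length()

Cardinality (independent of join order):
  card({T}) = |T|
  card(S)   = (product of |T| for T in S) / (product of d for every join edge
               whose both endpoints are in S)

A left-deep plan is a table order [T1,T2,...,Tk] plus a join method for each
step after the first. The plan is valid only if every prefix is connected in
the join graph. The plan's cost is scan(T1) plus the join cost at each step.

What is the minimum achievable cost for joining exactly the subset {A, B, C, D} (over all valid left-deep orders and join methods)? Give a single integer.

2240

Selinger DP over subsets of {A,B,C,D}:
  {A}: scan cost=100, card=100
  {D}: scan cost=200, card=200
  {C}: scan cost=40, card=40
  {B}: scan cost=80, card=80
  {AD}: card=2000; try (A,hash)→1800, (D,merge)→2700, (A,merge)→2800, (D,nl_idx)→2900, (D,hash)→3400, (D,nl)→20100 …(+1); best=1800 via (A,hash)
  {AC}: card=800; try (C,hash)→680, (A,merge)→1120, (C,merge)→1180, (A,hash)→1480, (C,nl_idx)→1500, (A,nl)→4040 …(+1); best=680 via (C,hash)
  {AB}: card=4000; try (B,hash)→1320, (A,merge)→1520, (B,merge)→1540, (A,hash)→1560, (A,nl)→8080, (B,nl)→8100; best=1320 via (B,hash)
  {CD}: card=40; try (D,nl_idx)→400, (C,hash)→880, (C,nl_idx)→1440, (D,merge)→2120, (C,merge)→2280, (D,hash)→3280 …(+2); best=400 via (D,nl_idx)
  {BD}: card=2000; try (B,hash)→1520, (D,merge)→2520, (B,merge)→2640, (D,nl_idx)→2720, (D,hash)→3360, (D,nl)→16080 …(+1); best=1520 via (B,hash)
  {BC}: card=160; try (C,hash)→640, (C,nl_idx)→720, (B,merge)→960, (C,merge)→1000, (B,hash)→1200, (B,nl)→3240 …(+1); best=640 via (C,hash)
  {ACD}: card=80; try (A,merge)→1480, (A,hash)→1840, (C,hash)→4280, (A,nl)→4400, (D,hash)→4680, (D,nl_idx)→7160 …(+5); best=1480 via (A,merge)
  {ABD}: card=10000; try (B,hash)→4920, (A,hash)→4920, (D,hash)→8520, (A,merge)→26320, (B,merge)→26440, (D,nl_idx)→43320 …(+4); best=4920 via (B,hash)
  {ABC}: card=1600; try (A,hash)→2200, (B,hash)→2600, (A,merge)→2880, (C,hash)→5800, (B,merge)→10120, (A,nl)→16640 …(+4); best=2200 via (A,hash)
  {BCD}: card=20; try (B,merge)→1320, (B,hash)→1560, (D,nl_idx)→1940, (B,nl)→3600, (D,merge)→3880, (D,hash)→4000 …(+5); best=1320 via (B,merge)
  {ABCD}: card=20; try (A,merge)→2240, (B,hash)→2680, (A,hash)→2740, (B,merge)→2760, (A,nl)→3320, (D,hash)→7000 …(+8); best=2240 via (A,merge)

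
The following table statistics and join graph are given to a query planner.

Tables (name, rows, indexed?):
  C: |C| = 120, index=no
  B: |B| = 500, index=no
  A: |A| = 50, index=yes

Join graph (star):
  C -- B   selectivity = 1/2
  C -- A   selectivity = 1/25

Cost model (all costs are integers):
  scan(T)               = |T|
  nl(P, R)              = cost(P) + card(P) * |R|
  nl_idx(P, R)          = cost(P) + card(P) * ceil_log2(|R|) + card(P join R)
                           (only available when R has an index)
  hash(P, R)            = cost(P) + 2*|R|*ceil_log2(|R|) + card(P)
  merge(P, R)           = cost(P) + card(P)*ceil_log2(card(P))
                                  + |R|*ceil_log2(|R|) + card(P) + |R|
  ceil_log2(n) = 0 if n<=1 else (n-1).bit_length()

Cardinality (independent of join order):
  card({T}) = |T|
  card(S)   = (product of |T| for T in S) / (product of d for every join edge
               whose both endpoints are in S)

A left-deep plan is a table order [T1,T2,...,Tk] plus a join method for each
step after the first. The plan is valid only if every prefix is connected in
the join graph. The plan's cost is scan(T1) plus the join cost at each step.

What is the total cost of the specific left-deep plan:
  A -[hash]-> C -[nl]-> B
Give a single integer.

121780

step 1: scan A: cost=50, card=50
step 2: join C via hash
    card(P join C) = 50*120/(25) = 240
    cost = 50 + 2*120*7 + 50 = 1780
step 3: join B via nl
    card(P join B) = 240*500/(2) = 60000
    cost = 1780 + 240*500 = 121780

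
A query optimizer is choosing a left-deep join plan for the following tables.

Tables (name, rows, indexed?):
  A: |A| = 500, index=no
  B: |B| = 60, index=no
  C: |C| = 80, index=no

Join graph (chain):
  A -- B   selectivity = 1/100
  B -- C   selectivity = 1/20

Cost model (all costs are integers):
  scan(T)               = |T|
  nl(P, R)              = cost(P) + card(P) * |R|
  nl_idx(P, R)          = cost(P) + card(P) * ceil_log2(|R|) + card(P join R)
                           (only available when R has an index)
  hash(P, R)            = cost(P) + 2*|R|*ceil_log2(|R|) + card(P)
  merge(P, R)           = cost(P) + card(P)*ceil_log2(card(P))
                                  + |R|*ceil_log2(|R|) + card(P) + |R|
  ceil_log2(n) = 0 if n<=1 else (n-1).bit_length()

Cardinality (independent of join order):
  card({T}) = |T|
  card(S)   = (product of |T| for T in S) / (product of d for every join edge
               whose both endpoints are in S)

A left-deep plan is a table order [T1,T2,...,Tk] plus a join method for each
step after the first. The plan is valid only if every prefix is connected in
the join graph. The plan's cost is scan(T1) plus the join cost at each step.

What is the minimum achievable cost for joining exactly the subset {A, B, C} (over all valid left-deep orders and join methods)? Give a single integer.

Selinger DP over subsets of {A,B,C}:
  {A}: scan cost=500, card=500
  {B}: scan cost=60, card=60
  {C}: scan cost=80, card=80
  {AB}: card=300; try (B,hash)→1720, (A,merge)→5480, (B,merge)→5920, (A,hash)→9120, (A,nl)→30060, (B,nl)→30500; best=1720 via (B,hash)
  {BC}: card=240; try (B,hash)→880, (C,merge)→1120, (B,merge)→1140, (C,hash)→1240, (C,nl)→4860, (B,nl)→4880; best=880 via (B,hash)
  {ABC}: card=1200; try (C,hash)→3140, (C,merge)→5360, (A,merge)→8040, (A,hash)→10120, (C,nl)→25720, (A,nl)→120880; best=3140 via (C,hash)

3140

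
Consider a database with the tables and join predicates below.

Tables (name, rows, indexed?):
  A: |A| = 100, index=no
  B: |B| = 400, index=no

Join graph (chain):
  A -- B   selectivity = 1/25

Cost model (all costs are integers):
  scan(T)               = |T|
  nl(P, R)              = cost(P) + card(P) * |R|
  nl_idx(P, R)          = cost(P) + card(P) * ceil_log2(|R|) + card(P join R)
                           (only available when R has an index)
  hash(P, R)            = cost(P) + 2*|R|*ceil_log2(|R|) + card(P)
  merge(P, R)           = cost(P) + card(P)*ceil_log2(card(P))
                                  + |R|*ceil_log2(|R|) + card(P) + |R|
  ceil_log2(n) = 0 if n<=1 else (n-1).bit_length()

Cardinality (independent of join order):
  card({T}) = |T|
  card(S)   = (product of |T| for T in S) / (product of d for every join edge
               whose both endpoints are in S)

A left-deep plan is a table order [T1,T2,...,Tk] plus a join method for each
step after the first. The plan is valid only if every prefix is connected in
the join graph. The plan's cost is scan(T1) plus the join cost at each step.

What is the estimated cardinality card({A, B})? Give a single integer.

Tables in S: A(100), B(400)
Edges inside S: A-B(d=25)
numerator = 100 * 400 = 40000
denominator = 25 = 25
card(S) = 40000 / 25 = 1600

1600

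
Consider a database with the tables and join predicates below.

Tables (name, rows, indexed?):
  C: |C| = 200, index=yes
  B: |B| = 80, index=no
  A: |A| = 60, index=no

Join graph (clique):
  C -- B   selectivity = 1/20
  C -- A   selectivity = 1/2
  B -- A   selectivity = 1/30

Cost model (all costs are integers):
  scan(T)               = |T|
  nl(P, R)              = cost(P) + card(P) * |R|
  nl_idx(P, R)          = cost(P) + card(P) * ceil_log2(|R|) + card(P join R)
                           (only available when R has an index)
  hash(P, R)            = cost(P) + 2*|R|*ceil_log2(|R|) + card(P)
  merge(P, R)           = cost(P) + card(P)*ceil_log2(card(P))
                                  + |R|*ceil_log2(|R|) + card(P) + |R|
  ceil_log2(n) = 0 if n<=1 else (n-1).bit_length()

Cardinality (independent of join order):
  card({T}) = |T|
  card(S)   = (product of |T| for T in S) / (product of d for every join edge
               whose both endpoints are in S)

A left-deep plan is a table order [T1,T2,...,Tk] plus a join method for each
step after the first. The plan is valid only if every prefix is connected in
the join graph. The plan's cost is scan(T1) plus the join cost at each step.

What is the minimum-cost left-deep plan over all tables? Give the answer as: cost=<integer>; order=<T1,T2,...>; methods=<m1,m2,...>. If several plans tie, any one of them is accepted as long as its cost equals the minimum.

cost=2960; order=B,A,C; methods=hash,nl_idx

Selinger DP (subsets sized 1..n):
  {C}: scan cost=200, card=200
  {B}: scan cost=80, card=80
  {A}: scan cost=60, card=60
  {BC}: card=800; try (C,nl_idx)→1520, (B,hash)→1520, (C,merge)→2520, (B,merge)→2640, (C,hash)→3360, (C,nl)→16080 …(+1); best=1520 via (C,nl_idx)
  {AC}: card=6000; try (A,hash)→1120, (C,merge)→2280, (A,merge)→2420, (C,hash)→3320, (C,nl_idx)→6540, (C,nl)→12060 …(+1); best=1120 via (A,hash)
  {AB}: card=160; try (A,hash)→880, (B,merge)→1120, (A,merge)→1140, (B,hash)→1240, (B,nl)→4860, (A,nl)→4880; best=880 via (A,hash)
  {ABC}: card=800; try (C,nl_idx)→2960, (A,hash)→3040, (C,merge)→4120, (C,hash)→4240, (B,hash)→8240, (A,merge)→10740 …(+4); best=2960 via (C,nl_idx)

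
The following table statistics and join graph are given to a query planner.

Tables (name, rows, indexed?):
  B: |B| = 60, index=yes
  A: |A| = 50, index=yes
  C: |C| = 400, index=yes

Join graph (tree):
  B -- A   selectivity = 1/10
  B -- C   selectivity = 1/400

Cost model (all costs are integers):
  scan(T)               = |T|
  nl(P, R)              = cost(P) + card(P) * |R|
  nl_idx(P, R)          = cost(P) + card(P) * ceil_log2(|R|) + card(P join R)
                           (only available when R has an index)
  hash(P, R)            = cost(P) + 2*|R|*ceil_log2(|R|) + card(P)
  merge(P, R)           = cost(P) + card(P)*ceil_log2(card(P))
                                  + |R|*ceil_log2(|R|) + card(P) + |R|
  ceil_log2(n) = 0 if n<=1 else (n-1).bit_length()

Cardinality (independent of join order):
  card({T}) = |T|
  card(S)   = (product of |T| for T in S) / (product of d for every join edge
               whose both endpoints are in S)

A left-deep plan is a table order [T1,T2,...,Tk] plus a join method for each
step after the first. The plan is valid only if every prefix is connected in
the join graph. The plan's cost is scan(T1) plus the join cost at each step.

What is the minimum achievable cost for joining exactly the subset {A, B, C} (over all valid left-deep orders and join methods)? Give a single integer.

1320

Selinger DP over subsets of {A,B,C}:
  {B}: scan cost=60, card=60
  {A}: scan cost=50, card=50
  {C}: scan cost=400, card=400
  {AB}: card=300; try (B,nl_idx)→650, (A,hash)→720, (A,nl_idx)→720, (B,hash)→820, (B,merge)→820, (A,merge)→830 …(+2); best=650 via (B,nl_idx)
  {BC}: card=60; try (C,nl_idx)→660, (B,hash)→1520, (B,nl_idx)→2860, (C,merge)→4480, (B,merge)→4820, (C,hash)→7320 …(+2); best=660 via (C,nl_idx)
  {ABC}: card=300; try (A,hash)→1320, (A,nl_idx)→1320, (A,merge)→1430, (C,nl_idx)→3650, (A,nl)→3660, (C,merge)→7650 …(+2); best=1320 via (A,hash)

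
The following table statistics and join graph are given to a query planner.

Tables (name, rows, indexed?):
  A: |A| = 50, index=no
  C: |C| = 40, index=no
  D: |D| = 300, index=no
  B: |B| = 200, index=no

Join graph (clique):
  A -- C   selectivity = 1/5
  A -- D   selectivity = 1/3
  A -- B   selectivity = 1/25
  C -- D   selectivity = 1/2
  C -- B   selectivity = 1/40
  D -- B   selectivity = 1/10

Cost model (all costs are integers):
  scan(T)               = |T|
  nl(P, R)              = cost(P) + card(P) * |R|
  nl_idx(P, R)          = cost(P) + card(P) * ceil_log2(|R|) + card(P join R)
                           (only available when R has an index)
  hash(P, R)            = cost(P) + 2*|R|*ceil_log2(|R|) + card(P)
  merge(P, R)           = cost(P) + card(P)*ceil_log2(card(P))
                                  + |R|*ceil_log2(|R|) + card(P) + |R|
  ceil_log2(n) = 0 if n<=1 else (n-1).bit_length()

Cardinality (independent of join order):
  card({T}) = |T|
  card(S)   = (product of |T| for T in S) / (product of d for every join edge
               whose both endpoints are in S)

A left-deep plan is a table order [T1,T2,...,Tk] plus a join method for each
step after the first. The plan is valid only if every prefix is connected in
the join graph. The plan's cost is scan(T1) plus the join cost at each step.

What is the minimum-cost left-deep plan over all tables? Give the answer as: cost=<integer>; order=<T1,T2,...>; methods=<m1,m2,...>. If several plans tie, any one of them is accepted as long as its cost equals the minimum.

cost=5320; order=B,C,A,D; methods=hash,hash,merge

Selinger DP (subsets sized 1..n):
  {A}: scan cost=50, card=50
  {C}: scan cost=40, card=40
  {D}: scan cost=300, card=300
  {B}: scan cost=200, card=200
  {AC}: card=400; try (C,hash)→580, (A,merge)→670, (C,merge)→680, (A,hash)→680, (A,nl)→2040, (C,nl)→2050; best=580 via (C,hash)
  {AD}: card=5000; try (A,hash)→1200, (D,merge)→3400, (A,merge)→3650, (D,hash)→5500, (D,nl)→15050, (A,nl)→15300; best=1200 via (A,hash)
  {AB}: card=400; try (A,hash)→1000, (B,merge)→2200, (A,merge)→2350, (B,hash)→3300, (B,nl)→10050, (A,nl)→10200; best=1000 via (A,hash)
  {CD}: card=6000; try (C,hash)→1080, (D,merge)→3320, (C,merge)→3580, (D,hash)→5480, (D,nl)→12040, (C,nl)→12300; best=1080 via (C,hash)
  {BC}: card=200; try (C,hash)→880, (B,merge)→2120, (C,merge)→2280, (B,hash)→3280, (B,nl)→8040, (C,nl)→8200; best=880 via (C,hash)
  {BD}: card=6000; try (B,hash)→3800, (D,merge)→5000, (B,merge)→5100, (D,hash)→5800, (D,nl)→60200, (B,nl)→60300; best=3800 via (B,hash)
  {ACD}: card=20000; try (D,hash)→6380, (C,hash)→6680, (D,merge)→7580, (A,hash)→7680, (C,merge)→71480, (A,merge)→85430 …(+3); best=6380 via (D,hash)
  {ABC}: card=80; try (A,hash)→1680, (C,hash)→1880, (A,merge)→3030, (B,hash)→4180, (C,merge)→5280, (B,merge)→6380 …(+3); best=1680 via (A,hash)
  {ABD}: card=4000; try (D,hash)→6800, (D,merge)→8000, (B,hash)→9400, (A,hash)→10400, (B,merge)→73000, (A,merge)→88150 …(+3); best=6800 via (D,hash)
  {BCD}: card=3000; try (D,merge)→5680, (D,hash)→6480, (C,hash)→10280, (B,hash)→10280, (D,nl)→60880, (B,merge)→86880 …(+3); best=5680 via (D,merge)
  {ABCD}: card=400; try (D,merge)→5320, (D,hash)→7160, (A,hash)→9280, (C,hash)→11280, (D,nl)→25680, (B,hash)→29580 …(+6); best=5320 via (D,merge)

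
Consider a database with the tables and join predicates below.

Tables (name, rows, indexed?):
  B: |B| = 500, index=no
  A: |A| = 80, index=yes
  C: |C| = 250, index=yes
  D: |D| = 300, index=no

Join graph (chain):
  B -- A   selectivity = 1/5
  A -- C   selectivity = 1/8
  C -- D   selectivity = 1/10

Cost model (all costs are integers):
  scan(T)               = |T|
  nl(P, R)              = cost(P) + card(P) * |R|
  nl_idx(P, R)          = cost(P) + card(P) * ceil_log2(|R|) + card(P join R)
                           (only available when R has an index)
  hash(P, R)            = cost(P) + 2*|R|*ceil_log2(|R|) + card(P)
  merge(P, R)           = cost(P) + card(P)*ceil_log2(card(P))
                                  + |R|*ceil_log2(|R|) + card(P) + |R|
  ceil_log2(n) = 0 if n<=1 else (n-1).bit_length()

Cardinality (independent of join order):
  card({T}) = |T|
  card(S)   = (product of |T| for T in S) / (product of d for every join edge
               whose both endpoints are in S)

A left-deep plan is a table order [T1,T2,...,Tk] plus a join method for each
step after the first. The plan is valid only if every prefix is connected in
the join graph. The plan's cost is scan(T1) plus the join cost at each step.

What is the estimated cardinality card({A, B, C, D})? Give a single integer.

7500000

Tables in S: A(80), B(500), C(250), D(300)
Edges inside S: B-A(d=5), A-C(d=8), C-D(d=10)
numerator = 80 * 500 * 250 * 300 = 3000000000
denominator = 5 * 8 * 10 = 400
card(S) = 3000000000 / 400 = 7500000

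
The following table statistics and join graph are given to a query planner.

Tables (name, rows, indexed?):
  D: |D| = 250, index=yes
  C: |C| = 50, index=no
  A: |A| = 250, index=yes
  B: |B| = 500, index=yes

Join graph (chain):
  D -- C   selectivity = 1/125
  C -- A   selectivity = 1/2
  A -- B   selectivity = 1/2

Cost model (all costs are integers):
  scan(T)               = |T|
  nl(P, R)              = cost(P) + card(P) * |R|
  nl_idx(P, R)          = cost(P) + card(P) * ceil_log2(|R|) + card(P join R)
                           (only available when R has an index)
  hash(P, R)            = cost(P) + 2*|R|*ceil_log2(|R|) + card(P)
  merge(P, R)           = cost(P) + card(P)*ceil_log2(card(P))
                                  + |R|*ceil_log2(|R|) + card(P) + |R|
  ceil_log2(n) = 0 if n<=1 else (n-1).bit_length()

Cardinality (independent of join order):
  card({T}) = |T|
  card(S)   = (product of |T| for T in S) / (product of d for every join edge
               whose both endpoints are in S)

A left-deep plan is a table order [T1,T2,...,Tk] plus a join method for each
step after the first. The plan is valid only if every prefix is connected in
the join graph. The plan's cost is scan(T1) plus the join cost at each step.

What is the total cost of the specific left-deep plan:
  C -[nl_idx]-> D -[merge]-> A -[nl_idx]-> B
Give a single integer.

3241100

step 1: scan C: cost=50, card=50
step 2: join D via nl_idx
    card(P join D) = 50*250/(125) = 100
    cost = 50 + 50*8 + 100 = 550
step 3: join A via merge
    card(P join A) = 100*250/(2) = 12500
    cost = 550 + 100*7 + 250*8 + 100 + 250 = 3600
step 4: join B via nl_idx
    card(P join B) = 12500*500/(2) = 3125000
    cost = 3600 + 12500*9 + 3125000 = 3241100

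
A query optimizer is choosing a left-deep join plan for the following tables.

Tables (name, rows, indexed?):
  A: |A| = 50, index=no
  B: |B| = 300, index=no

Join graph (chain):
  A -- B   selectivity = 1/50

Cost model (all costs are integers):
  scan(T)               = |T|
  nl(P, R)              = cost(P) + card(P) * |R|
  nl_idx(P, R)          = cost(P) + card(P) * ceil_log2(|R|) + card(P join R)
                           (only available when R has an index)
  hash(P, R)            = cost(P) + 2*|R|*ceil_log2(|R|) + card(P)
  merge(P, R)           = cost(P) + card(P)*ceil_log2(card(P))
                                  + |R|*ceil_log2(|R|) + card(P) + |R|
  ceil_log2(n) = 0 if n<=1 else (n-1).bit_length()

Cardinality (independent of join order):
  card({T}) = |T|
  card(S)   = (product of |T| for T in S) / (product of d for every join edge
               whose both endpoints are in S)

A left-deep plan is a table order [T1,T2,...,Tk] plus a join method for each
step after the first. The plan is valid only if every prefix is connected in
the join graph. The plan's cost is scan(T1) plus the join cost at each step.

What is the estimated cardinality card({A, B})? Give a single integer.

300

Tables in S: A(50), B(300)
Edges inside S: A-B(d=50)
numerator = 50 * 300 = 15000
denominator = 50 = 50
card(S) = 15000 / 50 = 300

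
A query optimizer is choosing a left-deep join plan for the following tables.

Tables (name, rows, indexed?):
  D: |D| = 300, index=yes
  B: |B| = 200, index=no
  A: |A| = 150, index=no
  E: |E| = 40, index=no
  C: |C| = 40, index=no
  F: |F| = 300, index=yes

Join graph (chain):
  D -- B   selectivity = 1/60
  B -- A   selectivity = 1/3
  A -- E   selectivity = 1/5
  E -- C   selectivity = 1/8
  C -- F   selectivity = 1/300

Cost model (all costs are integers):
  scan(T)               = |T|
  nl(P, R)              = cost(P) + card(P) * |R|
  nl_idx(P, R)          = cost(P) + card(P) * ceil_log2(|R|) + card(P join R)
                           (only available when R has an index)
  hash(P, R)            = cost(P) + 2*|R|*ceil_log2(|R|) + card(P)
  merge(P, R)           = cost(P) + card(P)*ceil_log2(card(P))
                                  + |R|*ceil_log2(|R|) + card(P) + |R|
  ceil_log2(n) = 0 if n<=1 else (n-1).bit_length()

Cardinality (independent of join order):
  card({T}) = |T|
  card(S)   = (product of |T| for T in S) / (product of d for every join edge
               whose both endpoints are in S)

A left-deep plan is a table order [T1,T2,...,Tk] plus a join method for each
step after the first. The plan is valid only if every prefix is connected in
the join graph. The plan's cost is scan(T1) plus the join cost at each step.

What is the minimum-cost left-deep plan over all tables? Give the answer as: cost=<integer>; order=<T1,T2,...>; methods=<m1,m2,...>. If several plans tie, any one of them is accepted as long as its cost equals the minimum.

cost=418160; order=C,F,E,A,B,D; methods=nl_idx,hash,hash,hash,hash

Selinger DP (subsets sized 1..n):
  {D}: scan cost=300, card=300
  {B}: scan cost=200, card=200
  {A}: scan cost=150, card=150
  {E}: scan cost=40, card=40
  {C}: scan cost=40, card=40
  {F}: scan cost=300, card=300
  {BD}: card=1000; try (D,nl_idx)→3000, (B,hash)→3800, (D,merge)→5000, (B,merge)→5100, (D,hash)→5800, (D,nl)→60200 …(+1); best=3000 via (D,nl_idx)
  {AB}: card=10000; try (A,hash)→2800, (B,merge)→3300, (A,merge)→3350, (B,hash)→3500, (B,nl)→30150, (A,nl)→30200; best=2800 via (A,hash)
  {AE}: card=1200; try (E,hash)→780, (A,merge)→1670, (E,merge)→1780, (A,hash)→2480, (A,nl)→6040, (E,nl)→6150; best=780 via (E,hash)
  {CE}: card=200; try (E,hash)→560, (C,hash)→560, (E,merge)→600, (C,merge)→600, (E,nl)→1640, (C,nl)→1640; best=560 via (E,hash)
  {CF}: card=40; try (F,nl_idx)→440, (C,hash)→1080, (F,merge)→3320, (C,merge)→3580, (F,hash)→5480, (F,nl)→12040 …(+1); best=440 via (F,nl_idx)
  {ABD}: card=50000; try (A,hash)→6400, (A,merge)→15350, (D,hash)→18200, (D,nl_idx)→142800, (A,nl)→153000, (D,merge)→155800 …(+1); best=6400 via (A,hash)
  {ABE}: card=80000; try (B,hash)→5180, (E,hash)→13280, (B,merge)→16980, (E,merge)→153080, (B,nl)→240780, (E,nl)→402800; best=5180 via (B,hash)
  {ACE}: card=6000; try (C,hash)→2460, (A,hash)→3160, (A,merge)→3710, (C,merge)→15460, (A,nl)→30560, (C,nl)→48780; best=2460 via (C,hash)
  {CEF}: card=200; try (E,hash)→960, (E,merge)→1000, (E,nl)→2040, (F,nl_idx)→2560, (F,merge)→5360, (F,hash)→6160 …(+1); best=960 via (E,hash)
  {ABDE}: card=400000; try (E,hash)→56880, (D,hash)→90580, (E,merge)→856680, (D,nl_idx)→1125180, (D,merge)→1448180, (E,nl)→2006400 …(+1); best=56880 via (E,hash)
  {ABCE}: card=400000; try (B,hash)→11660, (C,hash)→85660, (B,merge)→88260, (B,nl)→1202460, (C,merge)→1445460, (C,nl)→3205180; best=11660 via (B,hash)
  {ACEF}: card=6000; try (A,hash)→3560, (A,merge)→4110, (F,hash)→13860, (A,nl)→30960, (F,nl_idx)→62460, (F,merge)→89460 …(+1); best=3560 via (A,hash)
  {ABCDE}: card=2000000; try (D,hash)→417060, (C,hash)→457360, (D,nl_idx)→5611660, (D,merge)→8014660, (C,merge)→8057160, (C,nl)→16056880 …(+1); best=417060 via (D,hash)
  {ABCEF}: card=400000; try (B,hash)→12760, (B,merge)→89360, (F,hash)→417060, (B,nl)→1203560, (F,nl_idx)→4011660, (F,merge)→8014660 …(+1); best=12760 via (B,hash)
  {ABCDEF}: card=2000000; try (D,hash)→418160, (F,hash)→2422460, (D,nl_idx)→5612760, (D,merge)→8015760, (F,nl_idx)→20417060, (F,merge)→44420060 …(+2); best=418160 via (D,hash)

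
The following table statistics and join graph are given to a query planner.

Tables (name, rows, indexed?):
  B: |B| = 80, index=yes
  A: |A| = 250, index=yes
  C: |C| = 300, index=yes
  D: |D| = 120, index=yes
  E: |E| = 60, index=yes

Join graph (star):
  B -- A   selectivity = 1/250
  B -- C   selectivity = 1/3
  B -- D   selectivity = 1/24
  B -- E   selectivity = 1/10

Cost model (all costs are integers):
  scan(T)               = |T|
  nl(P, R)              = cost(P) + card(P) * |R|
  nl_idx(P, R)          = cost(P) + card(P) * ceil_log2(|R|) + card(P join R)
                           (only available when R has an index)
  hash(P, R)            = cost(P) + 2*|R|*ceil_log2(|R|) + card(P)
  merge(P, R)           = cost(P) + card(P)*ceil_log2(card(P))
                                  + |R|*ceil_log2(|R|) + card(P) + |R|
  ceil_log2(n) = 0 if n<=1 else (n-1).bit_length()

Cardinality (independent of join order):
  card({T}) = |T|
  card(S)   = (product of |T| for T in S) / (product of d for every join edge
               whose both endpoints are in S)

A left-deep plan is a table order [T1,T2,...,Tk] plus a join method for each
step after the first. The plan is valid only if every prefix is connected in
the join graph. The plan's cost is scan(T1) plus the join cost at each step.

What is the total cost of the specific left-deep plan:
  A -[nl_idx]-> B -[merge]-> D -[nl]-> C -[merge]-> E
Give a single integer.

step 1: scan A: cost=250, card=250
step 2: join B via nl_idx
    card(P join B) = 250*80/(250) = 80
    cost = 250 + 250*7 + 80 = 2080
step 3: join D via merge
    card(P join D) = 80*120/(24) = 400
    cost = 2080 + 80*7 + 120*7 + 80 + 120 = 3680
step 4: join C via nl
    card(P join C) = 400*300/(3) = 40000
    cost = 3680 + 400*300 = 123680
step 5: join E via merge
    card(P join E) = 40000*60/(10) = 240000
    cost = 123680 + 40000*16 + 60*6 + 40000 + 60 = 804100

804100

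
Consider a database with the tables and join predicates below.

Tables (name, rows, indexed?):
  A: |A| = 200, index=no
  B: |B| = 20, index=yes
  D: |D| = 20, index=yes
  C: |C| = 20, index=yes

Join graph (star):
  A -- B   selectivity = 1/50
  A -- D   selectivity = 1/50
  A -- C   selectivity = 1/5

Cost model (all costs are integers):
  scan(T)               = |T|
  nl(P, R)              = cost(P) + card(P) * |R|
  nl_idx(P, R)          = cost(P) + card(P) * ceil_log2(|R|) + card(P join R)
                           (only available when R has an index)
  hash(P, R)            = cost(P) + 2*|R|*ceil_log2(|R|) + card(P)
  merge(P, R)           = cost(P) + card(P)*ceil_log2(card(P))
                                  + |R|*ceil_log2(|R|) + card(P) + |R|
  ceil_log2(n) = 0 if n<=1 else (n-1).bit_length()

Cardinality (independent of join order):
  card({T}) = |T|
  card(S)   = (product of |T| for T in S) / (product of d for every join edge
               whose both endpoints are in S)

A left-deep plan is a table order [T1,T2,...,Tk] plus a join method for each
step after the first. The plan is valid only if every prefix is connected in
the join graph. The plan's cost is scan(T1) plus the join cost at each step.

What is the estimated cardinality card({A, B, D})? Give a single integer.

Tables in S: A(200), B(20), D(20)
Edges inside S: A-B(d=50), A-D(d=50)
numerator = 200 * 20 * 20 = 80000
denominator = 50 * 50 = 2500
card(S) = 80000 / 2500 = 32

32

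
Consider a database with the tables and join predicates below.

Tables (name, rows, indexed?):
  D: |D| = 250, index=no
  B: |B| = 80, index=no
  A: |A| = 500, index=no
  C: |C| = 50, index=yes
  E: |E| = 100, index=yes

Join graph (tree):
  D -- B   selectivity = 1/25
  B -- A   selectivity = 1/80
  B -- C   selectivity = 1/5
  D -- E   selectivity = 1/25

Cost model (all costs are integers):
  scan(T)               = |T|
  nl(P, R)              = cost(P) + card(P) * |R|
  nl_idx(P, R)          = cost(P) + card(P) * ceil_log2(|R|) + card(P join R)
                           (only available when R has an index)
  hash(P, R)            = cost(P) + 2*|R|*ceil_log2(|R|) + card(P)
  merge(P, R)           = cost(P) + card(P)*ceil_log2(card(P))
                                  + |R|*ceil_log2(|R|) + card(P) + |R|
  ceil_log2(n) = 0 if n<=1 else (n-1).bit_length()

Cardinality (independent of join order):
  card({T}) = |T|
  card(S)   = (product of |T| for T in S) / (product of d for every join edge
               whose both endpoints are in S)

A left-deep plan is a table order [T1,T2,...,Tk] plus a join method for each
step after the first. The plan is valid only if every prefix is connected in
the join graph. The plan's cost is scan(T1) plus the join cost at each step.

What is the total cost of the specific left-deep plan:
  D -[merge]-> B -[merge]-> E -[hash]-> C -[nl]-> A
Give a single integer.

16016540

step 1: scan D: cost=250, card=250
step 2: join B via merge
    card(P join B) = 250*80/(25) = 800
    cost = 250 + 250*8 + 80*7 + 250 + 80 = 3140
step 3: join E via merge
    card(P join E) = 800*100/(25) = 3200
    cost = 3140 + 800*10 + 100*7 + 800 + 100 = 12740
step 4: join C via hash
    card(P join C) = 3200*50/(5) = 32000
    cost = 12740 + 2*50*6 + 3200 = 16540
step 5: join A via nl
    card(P join A) = 32000*500/(80) = 200000
    cost = 16540 + 32000*500 = 16016540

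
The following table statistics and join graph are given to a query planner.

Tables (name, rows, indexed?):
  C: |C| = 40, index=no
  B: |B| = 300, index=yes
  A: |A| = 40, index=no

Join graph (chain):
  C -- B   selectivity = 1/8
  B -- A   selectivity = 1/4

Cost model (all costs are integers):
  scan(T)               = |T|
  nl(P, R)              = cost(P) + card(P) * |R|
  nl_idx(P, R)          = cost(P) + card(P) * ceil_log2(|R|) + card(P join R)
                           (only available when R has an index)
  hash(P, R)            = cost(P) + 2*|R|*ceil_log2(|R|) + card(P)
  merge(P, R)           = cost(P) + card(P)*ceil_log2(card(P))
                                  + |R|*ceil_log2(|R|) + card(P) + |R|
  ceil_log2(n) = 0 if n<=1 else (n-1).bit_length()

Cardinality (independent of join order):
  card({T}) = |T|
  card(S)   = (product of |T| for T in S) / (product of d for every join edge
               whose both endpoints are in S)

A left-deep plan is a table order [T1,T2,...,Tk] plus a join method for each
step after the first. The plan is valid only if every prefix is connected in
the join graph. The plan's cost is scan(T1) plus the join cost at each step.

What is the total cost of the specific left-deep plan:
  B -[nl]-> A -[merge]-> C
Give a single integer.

step 1: scan B: cost=300, card=300
step 2: join A via nl
    card(P join A) = 300*40/(4) = 3000
    cost = 300 + 300*40 = 12300
step 3: join C via merge
    card(P join C) = 3000*40/(8) = 15000
    cost = 12300 + 3000*12 + 40*6 + 3000 + 40 = 51580

51580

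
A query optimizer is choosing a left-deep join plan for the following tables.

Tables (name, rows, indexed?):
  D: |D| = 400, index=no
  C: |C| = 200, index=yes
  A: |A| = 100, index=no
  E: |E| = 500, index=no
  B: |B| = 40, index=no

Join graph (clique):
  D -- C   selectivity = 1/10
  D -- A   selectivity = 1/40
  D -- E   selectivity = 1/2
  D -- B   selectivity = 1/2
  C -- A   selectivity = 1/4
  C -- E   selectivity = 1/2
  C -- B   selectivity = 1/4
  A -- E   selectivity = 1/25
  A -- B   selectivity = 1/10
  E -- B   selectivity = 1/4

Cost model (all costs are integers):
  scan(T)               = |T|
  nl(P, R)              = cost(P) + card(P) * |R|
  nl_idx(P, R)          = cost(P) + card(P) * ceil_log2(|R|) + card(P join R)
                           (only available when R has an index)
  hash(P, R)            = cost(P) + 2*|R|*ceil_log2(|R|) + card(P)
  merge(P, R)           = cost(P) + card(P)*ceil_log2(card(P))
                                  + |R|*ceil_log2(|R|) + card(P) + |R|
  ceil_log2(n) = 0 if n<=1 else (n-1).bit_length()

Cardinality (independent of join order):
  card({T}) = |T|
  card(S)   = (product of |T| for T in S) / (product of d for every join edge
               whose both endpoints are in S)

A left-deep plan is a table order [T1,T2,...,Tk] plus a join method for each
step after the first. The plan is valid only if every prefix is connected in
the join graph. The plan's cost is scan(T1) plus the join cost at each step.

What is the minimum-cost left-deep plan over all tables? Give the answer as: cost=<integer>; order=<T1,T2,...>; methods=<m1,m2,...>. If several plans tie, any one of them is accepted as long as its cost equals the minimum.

cost=20380; order=D,A,B,C,E; methods=hash,hash,hash,hash

Selinger DP (subsets sized 1..n):
  {D}: scan cost=400, card=400
  {C}: scan cost=200, card=200
  {A}: scan cost=100, card=100
  {E}: scan cost=500, card=500
  {B}: scan cost=40, card=40
  {CD}: card=8000; try (C,hash)→4000, (D,merge)→6000, (C,merge)→6200, (D,hash)→7600, (C,nl_idx)→11600, (D,nl)→80200 …(+1); best=4000 via (C,hash)
  {AD}: card=1000; try (A,hash)→2200, (D,merge)→4900, (A,merge)→5200, (D,hash)→7400, (D,nl)→40100, (A,nl)→40400; best=2200 via (A,hash)
  {DE}: card=100000; try (D,hash)→8200, (E,merge)→9400, (D,merge)→9500, (E,hash)→9800, (E,nl)→200400, (D,nl)→200500; best=8200 via (D,hash)
  {BD}: card=8000; try (B,hash)→1280, (D,merge)→4320, (B,merge)→4680, (D,hash)→7280, (D,nl)→16040, (B,nl)→16400; best=1280 via (B,hash)
  {AC}: card=5000; try (A,hash)→1800, (C,merge)→2700, (A,merge)→2800, (C,hash)→3400, (C,nl_idx)→5900, (C,nl)→20100 …(+1); best=1800 via (A,hash)
  {CE}: card=50000; try (C,hash)→4200, (E,merge)→7000, (C,merge)→7300, (E,hash)→9400, (C,nl_idx)→54500, (E,nl)→100200 …(+1); best=4200 via (C,hash)
  {BC}: card=2000; try (B,hash)→880, (C,merge)→2120, (B,merge)→2280, (C,nl_idx)→2360, (C,hash)→3280, (C,nl)→8040 …(+1); best=880 via (B,hash)
  {AE}: card=2000; try (A,hash)→2400, (E,merge)→5900, (A,merge)→6300, (E,hash)→9200, (E,nl)→50100, (A,nl)→50500; best=2400 via (A,hash)
  {AB}: card=400; try (B,hash)→680, (A,merge)→1120, (B,merge)→1180, (A,hash)→1480, (A,nl)→4040, (B,nl)→4100; best=680 via (B,hash)
  {BE}: card=5000; try (B,hash)→1480, (E,merge)→5320, (B,merge)→5780, (E,hash)→9080, (E,nl)→20040, (B,nl)→20500; best=1480 via (B,hash)
  {ACD}: card=5000; try (C,hash)→6400, (A,hash)→13400, (D,hash)→14000, (C,merge)→15000, (C,nl_idx)→15200, (D,merge)→75800 …(+4); best=6400 via (C,hash)
  {CDE}: card=1000000; try (E,hash)→21000, (D,hash)→61400, (C,hash)→111400, (E,merge)→121000, (D,merge)→858200, (C,nl_idx)→1808200 …(+4); best=21000 via (E,hash)
  {BCD}: card=40000; try (D,hash)→10080, (C,hash)→12480, (B,hash)→12480, (D,merge)→28880, (C,nl_idx)→105280, (C,merge)→115080 …(+4); best=10080 via (D,hash)
  {ADE}: card=10000; try (D,hash)→11600, (E,hash)→12200, (E,merge)→18200, (D,merge)→30400, (A,hash)→109600, (E,nl)→502200 …(+3); best=11600 via (D,hash)
  {ABD}: card=2000; try (B,hash)→3680, (D,hash)→8280, (D,merge)→8680, (A,hash)→10680, (B,merge)→13480, (B,nl)→42200 …(+3); best=3680 via (B,hash)
  {BDE}: card=500000; try (D,hash)→13680, (E,hash)→18280, (D,merge)→75480, (B,hash)→108680, (E,merge)→118280, (B,merge)→1808480 …(+3); best=13680 via (D,hash)
  {ACE}: card=50000; try (C,hash)→7600, (E,hash)→15800, (C,merge)→28200, (A,hash)→55600, (C,nl_idx)→68400, (E,merge)→76800 …(+4); best=7600 via (C,hash)
  {ABC}: card=5000; try (C,hash)→4280, (A,hash)→4280, (C,merge)→6480, (B,hash)→7280, (C,nl_idx)→8880, (A,merge)→25680 …(+4); best=4280 via (C,hash)
  {BCE}: card=125000; try (C,hash)→9680, (E,hash)→11880, (E,merge)→29880, (B,hash)→54680, (C,merge)→73280, (C,nl_idx)→166480 …(+4); best=9680 via (C,hash)
  {ABE}: card=2000; try (B,hash)→4880, (A,hash)→7880, (E,merge)→9680, (E,hash)→10080, (B,merge)→26680, (A,merge)→72280 …(+3); best=4880 via (B,hash)
  {ACDE}: card=25000; try (E,hash)→20400, (C,hash)→24800, (D,hash)→64800, (E,merge)→81400, (C,nl_idx)→116600, (C,merge)→163400 …(+7); best=20400 via (E,hash)
  {ABCD}: card=2500; try (C,hash)→8880, (B,hash)→11880, (D,hash)→16480, (C,nl_idx)→22180, (C,merge)→29480, (A,hash)→51480 …(+7); best=8880 via (C,hash)
  {BCDE}: card=1250000; try (E,hash)→59080, (D,hash)→141880, (C,hash)→516880, (E,merge)→695080, (B,hash)→1021480, (D,merge)→2263680 …(+7); best=59080 via (E,hash)
  {ABDE}: card=5000; try (D,hash)→14080, (E,hash)→14680, (B,hash)→22080, (E,merge)→32680, (D,merge)→32880, (B,merge)→161880 …(+6); best=14080 via (D,hash)
  {ABCE}: card=12500; try (C,hash)→10080, (E,hash)→18280, (C,merge)→30680, (C,nl_idx)→33380, (B,hash)→58080, (E,merge)→79280 …(+7); best=10080 via (C,hash)
  {ABCDE}: card=3125; try (E,hash)→20380, (C,hash)→22280, (D,hash)→29780, (B,hash)→45880, (E,merge)→46380, (C,nl_idx)→57205 …(+10); best=20380 via (E,hash)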